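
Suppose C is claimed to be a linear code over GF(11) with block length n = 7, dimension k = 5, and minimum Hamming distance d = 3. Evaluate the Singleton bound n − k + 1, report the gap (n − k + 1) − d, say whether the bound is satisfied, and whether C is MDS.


Singleton RHS = n − k + 1 = 3, slack = 0, bound satisfied, MDS.

Singleton bound: d ≤ n − k + 1.
Here n = 7, k = 5, so n − k + 1 = 3.
Given d = 3, check d ≤ 3: YES.
Slack = (n − k + 1) − d = 0.
The code is MDS (slack = 0).
Description: the claimed parameters are [7, 5, 3]_11; such a code would be MDS (meets Singleton bound).


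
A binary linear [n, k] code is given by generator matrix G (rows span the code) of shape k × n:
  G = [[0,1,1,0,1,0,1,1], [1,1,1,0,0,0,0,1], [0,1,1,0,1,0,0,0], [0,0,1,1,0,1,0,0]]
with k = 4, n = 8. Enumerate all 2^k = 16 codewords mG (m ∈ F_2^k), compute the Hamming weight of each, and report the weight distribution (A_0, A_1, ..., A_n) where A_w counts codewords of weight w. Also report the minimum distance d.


Weight distribution: A_0 = 1, A_2 = 1, A_3 = 4, A_4 = 3, A_5 = 4, A_6 = 3. Minimum distance d = 2.

Enumerate all 2^4 = 16 messages m ∈ F_2^4.
For each, compute codeword c = mG in F_2^8, then tally its weight.
  m = 0000 → c = 00000000, weight = 0.
  m = 1000 → c = 01101011, weight = 5.
  m = 0100 → c = 11100001, weight = 4.
  m = 1100 → c = 10001010, weight = 3.
  m = 0010 → c = 01101000, weight = 3.
  m = 1010 → c = 00000011, weight = 2.
  m = 0110 → c = 10001001, weight = 3.
  m = 1110 → c = 11100010, weight = 4.
  m = 0001 → c = 00110100, weight = 3.
  m = 1001 → c = 01011111, weight = 6.
  m = 0101 → c = 11010101, weight = 5.
  m = 1101 → c = 10111110, weight = 6.
  m = 0011 → c = 01011100, weight = 4.
  m = 1011 → c = 00110111, weight = 5.
  m = 0111 → c = 10111101, weight = 6.
  m = 1111 → c = 11010110, weight = 5.
Tally weights:
  weight 0: 1 codewords.
  weight 2: 1 codewords.
  weight 3: 4 codewords.
  weight 4: 3 codewords.
  weight 5: 4 codewords.
  weight 6: 3 codewords.
Minimum distance d = smallest w > 0 with A_w > 0 = 2.
Sanity: Σ A_w = 16 = 2^4 = 16 ✓.


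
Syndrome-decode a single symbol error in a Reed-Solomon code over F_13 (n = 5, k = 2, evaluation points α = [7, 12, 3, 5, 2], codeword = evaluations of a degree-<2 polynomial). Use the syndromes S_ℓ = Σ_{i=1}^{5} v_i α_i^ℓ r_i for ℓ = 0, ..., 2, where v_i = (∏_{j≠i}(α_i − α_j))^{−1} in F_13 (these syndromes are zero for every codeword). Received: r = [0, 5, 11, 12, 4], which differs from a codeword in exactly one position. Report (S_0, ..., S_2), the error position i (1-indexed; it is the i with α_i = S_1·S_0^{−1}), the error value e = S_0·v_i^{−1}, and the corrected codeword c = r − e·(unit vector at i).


S = (12, 1, 12), error at position 2, error magnitude e = 9, c = [0, 9, 11, 12, 4].

Step 1: column multipliers v_i = (∏_{j≠i}(α_i − α_j))^{−1} mod 13.
  i = 1 (α = 7): (7−12)(7−3)(7−5)(7−2) = (−5)·4·2·5 = −200 ≡ 8, so v_1 = 8^{−1} = 5 (mod 13).
  i = 2 (α = 12): (12−7)(12−3)(12−5)(12−2) = 5·9·7·10 = 3150 ≡ 4, so v_2 = 4^{−1} = 10 (mod 13).
  i = 3 (α = 3): (3−7)(3−12)(3−5)(3−2) = (−4)·(−9)·(−2)·1 = −72 ≡ 6, so v_3 = 6^{−1} = 11 (mod 13).
  i = 4 (α = 5): (5−7)(5−12)(5−3)(5−2) = (−2)·(−7)·2·3 = 84 ≡ 6, so v_4 = 6^{−1} = 11 (mod 13).
  i = 5 (α = 2): (2−7)(2−12)(2−3)(2−5) = (−5)·(−10)·(−1)·(−3) = 150 ≡ 7, so v_5 = 7^{−1} = 2 (mod 13).
  v = [5, 10, 11, 11, 2].
Step 2: syndromes of r = [0, 5, 11, 12, 4] (all sums mod 13).
  S_0 = Σ v_i r_i = 5·0 + 10·5 + 11·11 + 11·12 + 2·4 = 311 ≡ 12.
  S_1 = Σ v_i α_i r_i = 5·7·0 + 10·12·5 + 11·3·11 + 11·5·12 + 2·2·4 = 1639 ≡ 1.
  α_i^2 mod 13 = [10, 1, 9, 12, 4].
  S_2 = Σ v_i α_i^2 r_i = 5·10·0 + 10·1·5 + 11·9·11 + 11·12·12 + 2·4·4 = 2755 ≡ 12.
  S = (12, 1, 12) ≠ 0, so r is not a codeword (an error is present).
Step 3: locate the error. For a single error e at position i, S_ℓ = v_i·e·α_i^ℓ, so α_err = S_1/S_0.
  S_0^{−1} = 12^{−1} = 12 (mod 13), so α_err = 1·12 = 12 ≡ 12 = α_2. Error position i = 2.
  Consistency check: S_2/S_1 = 12·1 = 12 ≡ 12 = α_err ✓ (single-error assumption holds).
Step 4: error magnitude e = S_0/v_2 = S_0·∏_{j≠2}(α_2 − α_j) = 12·4 = 48 ≡ 9 (mod 13).
Step 5: correct position 2: c_2 = r_2 − e = 5 − 9 ≡ 9 (mod 13). Hence c = [0, 9, 11, 12, 4].
  Check: interpolating c through the α_i gives m(x) = 3 + 7·x (degree < 2) with m(α_i) = c_i for every i, so c is indeed a codeword.


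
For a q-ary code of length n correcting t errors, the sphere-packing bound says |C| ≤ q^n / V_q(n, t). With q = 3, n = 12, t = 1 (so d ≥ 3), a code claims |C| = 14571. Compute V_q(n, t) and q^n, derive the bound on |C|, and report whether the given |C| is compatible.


V_q(n, t) = 25, q^n = 531441, Hamming bound = 21257, |C| = 14571 ≤ bound (satisfied).

Step 1: Compute V_q(n, t) = Σ_{j=0}^1 C(n, j) (q−1)^j.
  j = 0: C(12,0)·(2)^0 = 1·1 = 1.
  j = 1: C(12,1)·(2)^1 = 12·2 = 24.
  V_q(n, t) = 1 + 24 = 25.
Step 2: q^n = 3^12 = 531441.
Step 3: Hamming bound ⌊q^n / V_q(n,t)⌋ = ⌊531441/25⌋ = 21257.
Step 4: Compare |C| = 14571 to 21257: satisfied.
The claimed |C| lies below the Hamming bound.


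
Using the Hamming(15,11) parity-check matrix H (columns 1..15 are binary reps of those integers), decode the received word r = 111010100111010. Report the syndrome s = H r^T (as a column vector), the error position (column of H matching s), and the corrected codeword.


s = (0, 0, 0, 1)^T, error position = 1, corrected codeword c = 011010100111010

Compute s = H r^T mod 2 one row at a time:
  s_1 = 0 + 0 + 1 + 1 + 1 + 0 + 1 + 0 = 4 ≡ 0 (mod 2).
  s_2 = 0 + 1 + 0 + 1 + 1 + 0 + 1 + 0 = 4 ≡ 0 (mod 2).
  s_3 = 1 + 1 + 0 + 1 + 1 + 1 + 1 + 0 = 6 ≡ 0 (mod 2).
  s_4 = 1 + 1 + 1 + 1 + 0 + 1 + 0 + 0 = 5 ≡ 1 (mod 2).
s = (0, 0, 0, 1)^T — this equals column 1 of H (binary 0001), so error is at position 1.
Correct: flip bit 1 of r = 111010100111010 to get c = 011010100111010.


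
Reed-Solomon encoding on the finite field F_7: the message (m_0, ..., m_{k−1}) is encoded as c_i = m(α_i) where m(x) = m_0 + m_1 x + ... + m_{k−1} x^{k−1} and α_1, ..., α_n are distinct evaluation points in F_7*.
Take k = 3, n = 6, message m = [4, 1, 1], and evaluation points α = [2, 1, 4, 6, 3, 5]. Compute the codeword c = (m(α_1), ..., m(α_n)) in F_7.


c = [3, 6, 3, 4, 2, 6]

Message polynomial: m(x) = 4 + 1·x + 1·x^2 (mod 7).
For each evaluation point α_i, compute m(α_i) mod 7:
  α_1 = 2: Horner steps 1 → 3 → 3, so m(2) = 3.
  α_2 = 1: Horner steps 1 → 2 → 6, so m(1) = 6.
  α_3 = 4: Horner steps 1 → 5 → 3, so m(4) = 3.
  α_4 = 6: Horner steps 1 → 0 → 4, so m(6) = 4.
  α_5 = 3: Horner steps 1 → 4 → 2, so m(3) = 2.
  α_6 = 5: Horner steps 1 → 6 → 6, so m(5) = 6.
Codeword c = [3, 6, 3, 4, 2, 6] ∈ F_7^6.


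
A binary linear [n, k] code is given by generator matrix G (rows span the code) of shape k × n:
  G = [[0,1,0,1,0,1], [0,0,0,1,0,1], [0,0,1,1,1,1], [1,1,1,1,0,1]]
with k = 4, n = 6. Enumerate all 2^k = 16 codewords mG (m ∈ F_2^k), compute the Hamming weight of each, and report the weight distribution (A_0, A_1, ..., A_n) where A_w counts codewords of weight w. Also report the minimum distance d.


Weight distribution: A_0 = 1, A_1 = 1, A_2 = 4, A_3 = 4, A_4 = 3, A_5 = 3. Minimum distance d = 1.

Enumerate all 2^4 = 16 messages m ∈ F_2^4.
For each, compute codeword c = mG in F_2^6, then tally its weight.
  m = 0000 → c = 000000, weight = 0.
  m = 1000 → c = 010101, weight = 3.
  m = 0100 → c = 000101, weight = 2.
  m = 1100 → c = 010000, weight = 1.
  m = 0010 → c = 001111, weight = 4.
  m = 1010 → c = 011010, weight = 3.
  m = 0110 → c = 001010, weight = 2.
  m = 1110 → c = 011111, weight = 5.
  m = 0001 → c = 111101, weight = 5.
  m = 1001 → c = 101000, weight = 2.
  m = 0101 → c = 111000, weight = 3.
  m = 1101 → c = 101101, weight = 4.
  m = 0011 → c = 110010, weight = 3.
  m = 1011 → c = 100111, weight = 4.
  m = 0111 → c = 110111, weight = 5.
  m = 1111 → c = 100010, weight = 2.
Tally weights:
  weight 0: 1 codewords.
  weight 1: 1 codewords.
  weight 2: 4 codewords.
  weight 3: 4 codewords.
  weight 4: 3 codewords.
  weight 5: 3 codewords.
Minimum distance d = smallest w > 0 with A_w > 0 = 1.
Sanity: Σ A_w = 16 = 2^4 = 16 ✓.


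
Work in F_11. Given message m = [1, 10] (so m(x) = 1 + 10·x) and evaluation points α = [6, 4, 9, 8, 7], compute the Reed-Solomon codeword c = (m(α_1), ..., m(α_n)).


c = [6, 8, 3, 4, 5]

Message polynomial: m(x) = 1 + 10·x (mod 11).
For each evaluation point α_i, compute m(α_i) mod 11:
  α_1 = 6: Horner steps 10 → 6, so m(6) = 6.
  α_2 = 4: Horner steps 10 → 8, so m(4) = 8.
  α_3 = 9: Horner steps 10 → 3, so m(9) = 3.
  α_4 = 8: Horner steps 10 → 4, so m(8) = 4.
  α_5 = 7: Horner steps 10 → 5, so m(7) = 5.
Codeword c = [6, 8, 3, 4, 5] ∈ F_11^5.


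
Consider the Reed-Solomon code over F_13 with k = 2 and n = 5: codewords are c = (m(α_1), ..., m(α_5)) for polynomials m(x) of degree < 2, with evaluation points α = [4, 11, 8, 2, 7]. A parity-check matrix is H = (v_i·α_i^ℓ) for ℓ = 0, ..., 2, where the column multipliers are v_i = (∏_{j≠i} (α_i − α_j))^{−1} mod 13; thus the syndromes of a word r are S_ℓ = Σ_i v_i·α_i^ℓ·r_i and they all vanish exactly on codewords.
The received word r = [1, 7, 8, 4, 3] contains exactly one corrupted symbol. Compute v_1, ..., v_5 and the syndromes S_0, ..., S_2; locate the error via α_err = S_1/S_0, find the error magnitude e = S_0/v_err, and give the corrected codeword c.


S = (5, 3, 7), error at position 2, error magnitude e = 10, c = [1, 10, 8, 4, 3].

Step 1: column multipliers v_i = (∏_{j≠i}(α_i − α_j))^{−1} mod 13.
  i = 1 (α = 4): (4−11)(4−8)(4−2)(4−7) = (−7)·(−4)·2·(−3) = −168 ≡ 1, so v_1 = 1^{−1} = 1 (mod 13).
  i = 2 (α = 11): (11−4)(11−8)(11−2)(11−7) = 7·3·9·4 = 756 ≡ 2, so v_2 = 2^{−1} = 7 (mod 13).
  i = 3 (α = 8): (8−4)(8−11)(8−2)(8−7) = 4·(−3)·6·1 = −72 ≡ 6, so v_3 = 6^{−1} = 11 (mod 13).
  i = 4 (α = 2): (2−4)(2−11)(2−8)(2−7) = (−2)·(−9)·(−6)·(−5) = 540 ≡ 7, so v_4 = 7^{−1} = 2 (mod 13).
  i = 5 (α = 7): (7−4)(7−11)(7−8)(7−2) = 3·(−4)·(−1)·5 = 60 ≡ 8, so v_5 = 8^{−1} = 5 (mod 13).
  v = [1, 7, 11, 2, 5].
Step 2: syndromes of r = [1, 7, 8, 4, 3] (all sums mod 13).
  S_0 = Σ v_i r_i = 1·1 + 7·7 + 11·8 + 2·4 + 5·3 = 161 ≡ 5.
  S_1 = Σ v_i α_i r_i = 1·4·1 + 7·11·7 + 11·8·8 + 2·2·4 + 5·7·3 = 1368 ≡ 3.
  α_i^2 mod 13 = [3, 4, 12, 4, 10].
  S_2 = Σ v_i α_i^2 r_i = 1·3·1 + 7·4·7 + 11·12·8 + 2·4·4 + 5·10·3 = 1437 ≡ 7.
  S = (5, 3, 7) ≠ 0, so r is not a codeword (an error is present).
Step 3: locate the error. For a single error e at position i, S_ℓ = v_i·e·α_i^ℓ, so α_err = S_1/S_0.
  S_0^{−1} = 5^{−1} = 8 (mod 13), so α_err = 3·8 = 24 ≡ 11 = α_2. Error position i = 2.
  Consistency check: S_2/S_1 = 7·9 = 63 ≡ 11 = α_err ✓ (single-error assumption holds).
Step 4: error magnitude e = S_0/v_2 = S_0·∏_{j≠2}(α_2 − α_j) = 5·2 = 10 ≡ 10 (mod 13).
Step 5: correct position 2: c_2 = r_2 − e = 7 − 10 ≡ 10 (mod 13). Hence c = [1, 10, 8, 4, 3].
  Check: interpolating c through the α_i gives m(x) = 7 + 5·x (degree < 2) with m(α_i) = c_i for every i, so c is indeed a codeword.


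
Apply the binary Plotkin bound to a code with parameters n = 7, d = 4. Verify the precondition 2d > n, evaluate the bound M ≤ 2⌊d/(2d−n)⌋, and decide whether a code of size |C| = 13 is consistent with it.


Plotkin bound M ≤ 8; given |C| = 13 > bound (violated).

Check applicability: 2d = 8, n = 7.
2d − n = 1 > 0, so Plotkin applies.
Compute d/(2d−n) = 4/1 ≈ 4.0000.
⌊d/(2d−n)⌋ = 4.
Plotkin bound: M ≤ 2·4 = 8.
Given |C| = 13, check: VIOLATED.
This |C| is above the Plotkin bound, so no binary code with n = 7, d = 4 and 13 codewords exists.


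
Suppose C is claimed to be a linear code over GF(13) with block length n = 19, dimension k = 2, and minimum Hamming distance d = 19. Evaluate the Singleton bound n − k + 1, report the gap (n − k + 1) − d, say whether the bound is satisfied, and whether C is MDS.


Singleton RHS = n − k + 1 = 18, slack = -1, bound violated (no such code; not MDS).

Singleton bound: d ≤ n − k + 1.
Here n = 19, k = 2, so n − k + 1 = 18.
Given d = 19, check d ≤ 18: NO.
Slack = (n − k + 1) − d = -1.
The slack is negative: d = 19 exceeds n − k + 1 = 18 by 1, so the Singleton bound is violated and no linear [19, 2, 19]_13 code can exist. In particular it is not MDS (MDS requires d = n − k + 1 exactly).
Description: the claimed parameters are [19, 2, 19]_13; such a code would be impossible (violates the Singleton bound).


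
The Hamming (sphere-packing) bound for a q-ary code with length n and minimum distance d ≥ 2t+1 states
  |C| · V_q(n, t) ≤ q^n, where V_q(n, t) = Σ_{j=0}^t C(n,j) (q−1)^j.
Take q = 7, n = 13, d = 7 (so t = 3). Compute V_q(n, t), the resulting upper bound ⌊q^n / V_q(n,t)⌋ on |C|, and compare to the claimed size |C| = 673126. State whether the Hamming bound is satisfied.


V_q(n, t) = 64663, q^n = 96889010407, Hamming bound = 1498368, |C| = 673126 ≤ bound (satisfied).

Step 1: Compute V_q(n, t) = Σ_{j=0}^3 C(n, j) (q−1)^j.
  j = 0: C(13,0)·(6)^0 = 1·1 = 1.
  j = 1: C(13,1)·(6)^1 = 13·6 = 78.
  j = 2: C(13,2)·(6)^2 = 78·36 = 2808.
  j = 3: C(13,3)·(6)^3 = 286·216 = 61776.
  V_q(n, t) = 1 + 78 + 2808 + 61776 = 64663.
Step 2: q^n = 7^13 = 96889010407.
Step 3: Hamming bound ⌊q^n / V_q(n,t)⌋ = ⌊96889010407/64663⌋ = 1498368.
Step 4: Compare |C| = 673126 to 1498368: satisfied.
The claimed |C| lies below the Hamming bound.


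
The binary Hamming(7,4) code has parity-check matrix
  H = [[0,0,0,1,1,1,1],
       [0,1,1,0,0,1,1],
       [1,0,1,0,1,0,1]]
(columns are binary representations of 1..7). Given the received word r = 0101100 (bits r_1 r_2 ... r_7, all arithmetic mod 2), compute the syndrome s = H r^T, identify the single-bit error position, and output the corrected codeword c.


s = (0, 1, 1)^T, error position = 3, corrected codeword c = 0111100

Compute s = H r^T mod 2 one row at a time:
  s_1 = 1 + 1 + 0 + 0 = 2 ≡ 0 (mod 2).
  s_2 = 1 + 0 + 0 + 0 = 1 ≡ 1 (mod 2).
  s_3 = 0 + 0 + 1 + 0 = 1 ≡ 1 (mod 2).
s = (0, 1, 1)^T — this equals column 3 of H (binary 011), so error is at position 3.
Correct: flip bit 3 of r = 0101100 to get c = 0111100.


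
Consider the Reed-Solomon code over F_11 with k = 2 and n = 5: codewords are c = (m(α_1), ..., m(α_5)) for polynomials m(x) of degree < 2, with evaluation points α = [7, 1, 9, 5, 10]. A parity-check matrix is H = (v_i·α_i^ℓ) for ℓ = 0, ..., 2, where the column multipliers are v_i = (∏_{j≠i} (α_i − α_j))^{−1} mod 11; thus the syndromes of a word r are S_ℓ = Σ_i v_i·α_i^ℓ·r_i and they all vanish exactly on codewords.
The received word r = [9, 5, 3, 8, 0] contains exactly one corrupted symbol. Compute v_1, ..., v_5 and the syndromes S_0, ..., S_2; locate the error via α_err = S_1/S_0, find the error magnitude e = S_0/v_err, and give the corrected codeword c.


S = (3, 4, 9), error at position 4, error magnitude e = 4, c = [9, 5, 3, 4, 0].

Step 1: column multipliers v_i = (∏_{j≠i}(α_i − α_j))^{−1} mod 11.
  i = 1 (α = 7): (7−1)(7−9)(7−5)(7−10) = 6·(−2)·2·(−3) = 72 ≡ 6, so v_1 = 6^{−1} = 2 (mod 11).
  i = 2 (α = 1): (1−7)(1−9)(1−5)(1−10) = (−6)·(−8)·(−4)·(−9) = 1728 ≡ 1, so v_2 = 1^{−1} = 1 (mod 11).
  i = 3 (α = 9): (9−7)(9−1)(9−5)(9−10) = 2·8·4·(−1) = −64 ≡ 2, so v_3 = 2^{−1} = 6 (mod 11).
  i = 4 (α = 5): (5−7)(5−1)(5−9)(5−10) = (−2)·4·(−4)·(−5) = −160 ≡ 5, so v_4 = 5^{−1} = 9 (mod 11).
  i = 5 (α = 10): (10−7)(10−1)(10−9)(10−5) = 3·9·1·5 = 135 ≡ 3, so v_5 = 3^{−1} = 4 (mod 11).
  v = [2, 1, 6, 9, 4].
Step 2: syndromes of r = [9, 5, 3, 8, 0] (all sums mod 11).
  S_0 = Σ v_i r_i = 2·9 + 1·5 + 6·3 + 9·8 + 4·0 = 113 ≡ 3.
  S_1 = Σ v_i α_i r_i = 2·7·9 + 1·1·5 + 6·9·3 + 9·5·8 + 4·10·0 = 653 ≡ 4.
  α_i^2 mod 11 = [5, 1, 4, 3, 1].
  S_2 = Σ v_i α_i^2 r_i = 2·5·9 + 1·1·5 + 6·4·3 + 9·3·8 + 4·1·0 = 383 ≡ 9.
  S = (3, 4, 9) ≠ 0, so r is not a codeword (an error is present).
Step 3: locate the error. For a single error e at position i, S_ℓ = v_i·e·α_i^ℓ, so α_err = S_1/S_0.
  S_0^{−1} = 3^{−1} = 4 (mod 11), so α_err = 4·4 = 16 ≡ 5 = α_4. Error position i = 4.
  Consistency check: S_2/S_1 = 9·3 = 27 ≡ 5 = α_err ✓ (single-error assumption holds).
Step 4: error magnitude e = S_0/v_4 = S_0·∏_{j≠4}(α_4 − α_j) = 3·5 = 15 ≡ 4 (mod 11).
Step 5: correct position 4: c_4 = r_4 − e = 8 − 4 ≡ 4 (mod 11). Hence c = [9, 5, 3, 4, 0].
  Check: interpolating c through the α_i gives m(x) = 8 + 8·x (degree < 2) with m(α_i) = c_i for every i, so c is indeed a codeword.


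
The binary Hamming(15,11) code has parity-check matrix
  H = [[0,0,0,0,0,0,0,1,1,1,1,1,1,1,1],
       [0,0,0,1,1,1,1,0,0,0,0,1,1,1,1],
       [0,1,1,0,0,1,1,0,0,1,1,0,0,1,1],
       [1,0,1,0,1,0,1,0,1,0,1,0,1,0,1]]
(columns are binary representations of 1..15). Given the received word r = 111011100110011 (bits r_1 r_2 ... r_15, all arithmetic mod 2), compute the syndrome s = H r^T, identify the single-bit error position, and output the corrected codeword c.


s = (0, 1, 0, 0)^T, error position = 4, corrected codeword c = 111111100110011

Compute s = H r^T mod 2 one row at a time:
  s_1 = 0 + 0 + 1 + 1 + 0 + 0 + 1 + 1 = 4 ≡ 0 (mod 2).
  s_2 = 0 + 1 + 1 + 1 + 0 + 0 + 1 + 1 = 5 ≡ 1 (mod 2).
  s_3 = 1 + 1 + 1 + 1 + 1 + 1 + 1 + 1 = 8 ≡ 0 (mod 2).
  s_4 = 1 + 1 + 1 + 1 + 0 + 1 + 0 + 1 = 6 ≡ 0 (mod 2).
s = (0, 1, 0, 0)^T — this equals column 4 of H (binary 0100), so error is at position 4.
Correct: flip bit 4 of r = 111011100110011 to get c = 111111100110011.


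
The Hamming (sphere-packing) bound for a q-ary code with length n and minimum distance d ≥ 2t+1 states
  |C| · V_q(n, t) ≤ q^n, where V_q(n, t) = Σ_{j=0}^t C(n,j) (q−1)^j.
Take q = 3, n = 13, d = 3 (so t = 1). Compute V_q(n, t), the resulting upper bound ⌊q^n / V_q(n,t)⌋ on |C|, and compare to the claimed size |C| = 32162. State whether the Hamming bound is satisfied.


V_q(n, t) = 27, q^n = 1594323, Hamming bound = 59049, |C| = 32162 ≤ bound (satisfied).

Step 1: Compute V_q(n, t) = Σ_{j=0}^1 C(n, j) (q−1)^j.
  j = 0: C(13,0)·(2)^0 = 1·1 = 1.
  j = 1: C(13,1)·(2)^1 = 13·2 = 26.
  V_q(n, t) = 1 + 26 = 27.
Step 2: q^n = 3^13 = 1594323.
Step 3: Hamming bound ⌊q^n / V_q(n,t)⌋ = ⌊1594323/27⌋ = 59049.
Step 4: Compare |C| = 32162 to 59049: satisfied.
The claimed |C| lies below the Hamming bound.


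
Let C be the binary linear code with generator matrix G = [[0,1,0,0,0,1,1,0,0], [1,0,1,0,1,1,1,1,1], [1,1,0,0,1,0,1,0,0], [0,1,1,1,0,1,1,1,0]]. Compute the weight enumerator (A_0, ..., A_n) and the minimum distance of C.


Weight distribution: A_0 = 1, A_3 = 4, A_4 = 3, A_5 = 2, A_6 = 4, A_7 = 2. Minimum distance d = 3.

Enumerate all 2^4 = 16 messages m ∈ F_2^4.
For each, compute codeword c = mG in F_2^9, then tally its weight.
  m = 0000 → c = 000000000, weight = 0.
  m = 1000 → c = 010001100, weight = 3.
  m = 0100 → c = 101011111, weight = 7.
  m = 1100 → c = 111010011, weight = 6.
  m = 0010 → c = 110010100, weight = 4.
  m = 1010 → c = 100011000, weight = 3.
  m = 0110 → c = 011001011, weight = 5.
  m = 1110 → c = 001000111, weight = 4.
  m = 0001 → c = 011101110, weight = 6.
  m = 1001 → c = 001100010, weight = 3.
  m = 0101 → c = 110110001, weight = 5.
  m = 1101 → c = 100111101, weight = 6.
  m = 0011 → c = 101111010, weight = 6.
  m = 1011 → c = 111110110, weight = 7.
  m = 0111 → c = 000100101, weight = 3.
  m = 1111 → c = 010101001, weight = 4.
Tally weights:
  weight 0: 1 codewords.
  weight 3: 4 codewords.
  weight 4: 3 codewords.
  weight 5: 2 codewords.
  weight 6: 4 codewords.
  weight 7: 2 codewords.
Minimum distance d = smallest w > 0 with A_w > 0 = 3.
Sanity: Σ A_w = 16 = 2^4 = 16 ✓.


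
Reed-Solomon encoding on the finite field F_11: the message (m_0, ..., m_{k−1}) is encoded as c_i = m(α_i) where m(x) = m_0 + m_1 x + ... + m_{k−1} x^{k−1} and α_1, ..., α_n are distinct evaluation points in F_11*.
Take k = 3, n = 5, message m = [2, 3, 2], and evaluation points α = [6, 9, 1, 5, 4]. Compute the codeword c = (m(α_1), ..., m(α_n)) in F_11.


c = [4, 4, 7, 1, 2]

Message polynomial: m(x) = 2 + 3·x + 2·x^2 (mod 11).
For each evaluation point α_i, compute m(α_i) mod 11:
  α_1 = 6: Horner steps 2 → 4 → 4, so m(6) = 4.
  α_2 = 9: Horner steps 2 → 10 → 4, so m(9) = 4.
  α_3 = 1: Horner steps 2 → 5 → 7, so m(1) = 7.
  α_4 = 5: Horner steps 2 → 2 → 1, so m(5) = 1.
  α_5 = 4: Horner steps 2 → 0 → 2, so m(4) = 2.
Codeword c = [4, 4, 7, 1, 2] ∈ F_11^5.


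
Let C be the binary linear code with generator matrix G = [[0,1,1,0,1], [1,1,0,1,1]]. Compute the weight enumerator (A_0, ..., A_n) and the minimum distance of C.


Weight distribution: A_0 = 1, A_3 = 2, A_4 = 1. Minimum distance d = 3.

Enumerate all 2^2 = 4 messages m ∈ F_2^2.
For each, compute codeword c = mG in F_2^5, then tally its weight.
  m = 00 → c = 00000, weight = 0.
  m = 10 → c = 01101, weight = 3.
  m = 01 → c = 11011, weight = 4.
  m = 11 → c = 10110, weight = 3.
Tally weights:
  weight 0: 1 codewords.
  weight 3: 2 codewords.
  weight 4: 1 codewords.
Minimum distance d = smallest w > 0 with A_w > 0 = 3.
Sanity: Σ A_w = 4 = 2^2 = 4 ✓.


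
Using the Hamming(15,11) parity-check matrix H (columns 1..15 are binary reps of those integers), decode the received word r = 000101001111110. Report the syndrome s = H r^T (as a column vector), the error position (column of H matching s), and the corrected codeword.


s = (0, 1, 0, 1)^T, error position = 5, corrected codeword c = 000111001111110

Compute s = H r^T mod 2 one row at a time:
  s_1 = 0 + 1 + 1 + 1 + 1 + 1 + 1 + 0 = 6 ≡ 0 (mod 2).
  s_2 = 1 + 0 + 1 + 0 + 1 + 1 + 1 + 0 = 5 ≡ 1 (mod 2).
  s_3 = 0 + 0 + 1 + 0 + 1 + 1 + 1 + 0 = 4 ≡ 0 (mod 2).
  s_4 = 0 + 0 + 0 + 0 + 1 + 1 + 1 + 0 = 3 ≡ 1 (mod 2).
s = (0, 1, 0, 1)^T — this equals column 5 of H (binary 0101), so error is at position 5.
Correct: flip bit 5 of r = 000101001111110 to get c = 000111001111110.


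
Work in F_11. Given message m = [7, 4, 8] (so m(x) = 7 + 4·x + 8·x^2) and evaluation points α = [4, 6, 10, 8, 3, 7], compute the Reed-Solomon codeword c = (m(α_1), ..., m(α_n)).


c = [8, 0, 0, 1, 3, 9]

Message polynomial: m(x) = 7 + 4·x + 8·x^2 (mod 11).
For each evaluation point α_i, compute m(α_i) mod 11:
  α_1 = 4: Horner steps 8 → 3 → 8, so m(4) = 8.
  α_2 = 6: Horner steps 8 → 8 → 0, so m(6) = 0.
  α_3 = 10: Horner steps 8 → 7 → 0, so m(10) = 0.
  α_4 = 8: Horner steps 8 → 2 → 1, so m(8) = 1.
  α_5 = 3: Horner steps 8 → 6 → 3, so m(3) = 3.
  α_6 = 7: Horner steps 8 → 5 → 9, so m(7) = 9.
Codeword c = [8, 0, 0, 1, 3, 9] ∈ F_11^6.


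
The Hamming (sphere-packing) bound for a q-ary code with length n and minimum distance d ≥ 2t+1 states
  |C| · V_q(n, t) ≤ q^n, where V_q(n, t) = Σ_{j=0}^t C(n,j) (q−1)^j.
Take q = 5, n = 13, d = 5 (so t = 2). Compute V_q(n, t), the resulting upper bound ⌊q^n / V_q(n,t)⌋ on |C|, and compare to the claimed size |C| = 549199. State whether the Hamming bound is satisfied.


V_q(n, t) = 1301, q^n = 1220703125, Hamming bound = 938280, |C| = 549199 ≤ bound (satisfied).

Step 1: Compute V_q(n, t) = Σ_{j=0}^2 C(n, j) (q−1)^j.
  j = 0: C(13,0)·(4)^0 = 1·1 = 1.
  j = 1: C(13,1)·(4)^1 = 13·4 = 52.
  j = 2: C(13,2)·(4)^2 = 78·16 = 1248.
  V_q(n, t) = 1 + 52 + 1248 = 1301.
Step 2: q^n = 5^13 = 1220703125.
Step 3: Hamming bound ⌊q^n / V_q(n,t)⌋ = ⌊1220703125/1301⌋ = 938280.
Step 4: Compare |C| = 549199 to 938280: satisfied.
The claimed |C| lies below the Hamming bound.


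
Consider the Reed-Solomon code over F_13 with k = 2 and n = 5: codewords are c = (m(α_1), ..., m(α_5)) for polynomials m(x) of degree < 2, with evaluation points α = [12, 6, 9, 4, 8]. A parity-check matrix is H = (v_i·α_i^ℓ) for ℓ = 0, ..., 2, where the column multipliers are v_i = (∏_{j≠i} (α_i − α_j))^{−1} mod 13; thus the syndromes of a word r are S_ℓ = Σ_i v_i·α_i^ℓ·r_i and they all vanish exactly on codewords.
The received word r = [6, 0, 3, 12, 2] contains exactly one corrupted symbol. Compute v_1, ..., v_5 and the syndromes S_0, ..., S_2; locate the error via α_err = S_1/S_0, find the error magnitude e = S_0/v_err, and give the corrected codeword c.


S = (5, 7, 2), error at position 4, error magnitude e = 1, c = [6, 0, 3, 11, 2].

Step 1: column multipliers v_i = (∏_{j≠i}(α_i − α_j))^{−1} mod 13.
  i = 1 (α = 12): (12−6)(12−9)(12−4)(12−8) = 6·3·8·4 = 576 ≡ 4, so v_1 = 4^{−1} = 10 (mod 13).
  i = 2 (α = 6): (6−12)(6−9)(6−4)(6−8) = (−6)·(−3)·2·(−2) = −72 ≡ 6, so v_2 = 6^{−1} = 11 (mod 13).
  i = 3 (α = 9): (9−12)(9−6)(9−4)(9−8) = (−3)·3·5·1 = −45 ≡ 7, so v_3 = 7^{−1} = 2 (mod 13).
  i = 4 (α = 4): (4−12)(4−6)(4−9)(4−8) = (−8)·(−2)·(−5)·(−4) = 320 ≡ 8, so v_4 = 8^{−1} = 5 (mod 13).
  i = 5 (α = 8): (8−12)(8−6)(8−9)(8−4) = (−4)·2·(−1)·4 = 32 ≡ 6, so v_5 = 6^{−1} = 11 (mod 13).
  v = [10, 11, 2, 5, 11].
Step 2: syndromes of r = [6, 0, 3, 12, 2] (all sums mod 13).
  S_0 = Σ v_i r_i = 10·6 + 11·0 + 2·3 + 5·12 + 11·2 = 148 ≡ 5.
  S_1 = Σ v_i α_i r_i = 10·12·6 + 11·6·0 + 2·9·3 + 5·4·12 + 11·8·2 = 1190 ≡ 7.
  α_i^2 mod 13 = [1, 10, 3, 3, 12].
  S_2 = Σ v_i α_i^2 r_i = 10·1·6 + 11·10·0 + 2·3·3 + 5·3·12 + 11·12·2 = 522 ≡ 2.
  S = (5, 7, 2) ≠ 0, so r is not a codeword (an error is present).
Step 3: locate the error. For a single error e at position i, S_ℓ = v_i·e·α_i^ℓ, so α_err = S_1/S_0.
  S_0^{−1} = 5^{−1} = 8 (mod 13), so α_err = 7·8 = 56 ≡ 4 = α_4. Error position i = 4.
  Consistency check: S_2/S_1 = 2·2 = 4 ≡ 4 = α_err ✓ (single-error assumption holds).
Step 4: error magnitude e = S_0/v_4 = S_0·∏_{j≠4}(α_4 − α_j) = 5·8 = 40 ≡ 1 (mod 13).
Step 5: correct position 4: c_4 = r_4 − e = 12 − 1 ≡ 11 (mod 13). Hence c = [6, 0, 3, 11, 2].
  Check: interpolating c through the α_i gives m(x) = 7 + 1·x (degree < 2) with m(α_i) = c_i for every i, so c is indeed a codeword.


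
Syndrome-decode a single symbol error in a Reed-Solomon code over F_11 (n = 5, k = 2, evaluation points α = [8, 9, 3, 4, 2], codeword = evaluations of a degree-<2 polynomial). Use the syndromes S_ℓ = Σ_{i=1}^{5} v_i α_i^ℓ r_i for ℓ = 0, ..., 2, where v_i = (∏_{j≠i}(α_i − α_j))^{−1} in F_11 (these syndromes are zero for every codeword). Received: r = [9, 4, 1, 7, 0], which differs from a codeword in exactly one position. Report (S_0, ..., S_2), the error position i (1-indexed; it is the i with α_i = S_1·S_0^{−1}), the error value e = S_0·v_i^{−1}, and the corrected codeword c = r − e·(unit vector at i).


S = (7, 3, 6), error at position 5, error magnitude e = 5, c = [9, 4, 1, 7, 6].

Step 1: column multipliers v_i = (∏_{j≠i}(α_i − α_j))^{−1} mod 11.
  i = 1 (α = 8): (8−9)(8−3)(8−4)(8−2) = (−1)·5·4·6 = −120 ≡ 1, so v_1 = 1^{−1} = 1 (mod 11).
  i = 2 (α = 9): (9−8)(9−3)(9−4)(9−2) = 1·6·5·7 = 210 ≡ 1, so v_2 = 1^{−1} = 1 (mod 11).
  i = 3 (α = 3): (3−8)(3−9)(3−4)(3−2) = (−5)·(−6)·(−1)·1 = −30 ≡ 3, so v_3 = 3^{−1} = 4 (mod 11).
  i = 4 (α = 4): (4−8)(4−9)(4−3)(4−2) = (−4)·(−5)·1·2 = 40 ≡ 7, so v_4 = 7^{−1} = 8 (mod 11).
  i = 5 (α = 2): (2−8)(2−9)(2−3)(2−4) = (−6)·(−7)·(−1)·(−2) = 84 ≡ 7, so v_5 = 7^{−1} = 8 (mod 11).
  v = [1, 1, 4, 8, 8].
Step 2: syndromes of r = [9, 4, 1, 7, 0] (all sums mod 11).
  S_0 = Σ v_i r_i = 1·9 + 1·4 + 4·1 + 8·7 + 8·0 = 73 ≡ 7.
  S_1 = Σ v_i α_i r_i = 1·8·9 + 1·9·4 + 4·3·1 + 8·4·7 + 8·2·0 = 344 ≡ 3.
  α_i^2 mod 11 = [9, 4, 9, 5, 4].
  S_2 = Σ v_i α_i^2 r_i = 1·9·9 + 1·4·4 + 4·9·1 + 8·5·7 + 8·4·0 = 413 ≡ 6.
  S = (7, 3, 6) ≠ 0, so r is not a codeword (an error is present).
Step 3: locate the error. For a single error e at position i, S_ℓ = v_i·e·α_i^ℓ, so α_err = S_1/S_0.
  S_0^{−1} = 7^{−1} = 8 (mod 11), so α_err = 3·8 = 24 ≡ 2 = α_5. Error position i = 5.
  Consistency check: S_2/S_1 = 6·4 = 24 ≡ 2 = α_err ✓ (single-error assumption holds).
Step 4: error magnitude e = S_0/v_5 = S_0·∏_{j≠5}(α_5 − α_j) = 7·7 = 49 ≡ 5 (mod 11).
Step 5: correct position 5: c_5 = r_5 − e = 0 − 5 ≡ 6 (mod 11). Hence c = [9, 4, 1, 7, 6].
  Check: interpolating c through the α_i gives m(x) = 5 + 6·x (degree < 2) with m(α_i) = c_i for every i, so c is indeed a codeword.


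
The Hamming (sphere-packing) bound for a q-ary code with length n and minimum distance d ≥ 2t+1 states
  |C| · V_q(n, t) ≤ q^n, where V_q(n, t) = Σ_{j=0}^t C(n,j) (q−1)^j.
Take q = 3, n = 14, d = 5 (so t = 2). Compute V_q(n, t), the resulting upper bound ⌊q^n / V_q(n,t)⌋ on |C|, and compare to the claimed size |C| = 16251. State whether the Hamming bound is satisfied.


V_q(n, t) = 393, q^n = 4782969, Hamming bound = 12170, |C| = 16251 > bound (violated).

Step 1: Compute V_q(n, t) = Σ_{j=0}^2 C(n, j) (q−1)^j.
  j = 0: C(14,0)·(2)^0 = 1·1 = 1.
  j = 1: C(14,1)·(2)^1 = 14·2 = 28.
  j = 2: C(14,2)·(2)^2 = 91·4 = 364.
  V_q(n, t) = 1 + 28 + 364 = 393.
Step 2: q^n = 3^14 = 4782969.
Step 3: Hamming bound ⌊q^n / V_q(n,t)⌋ = ⌊4782969/393⌋ = 12170.
Step 4: Compare |C| = 16251 to 12170: violated.
The claimed |C| lies above the Hamming bound, so no 3-ary code of length 14 with d ≥ 5 can have 16251 codewords.


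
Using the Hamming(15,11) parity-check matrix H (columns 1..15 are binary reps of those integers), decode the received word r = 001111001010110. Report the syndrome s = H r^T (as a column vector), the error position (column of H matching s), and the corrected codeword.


s = (0, 1, 0, 1)^T, error position = 5, corrected codeword c = 001101001010110

Compute s = H r^T mod 2 one row at a time:
  s_1 = 0 + 1 + 0 + 1 + 0 + 1 + 1 + 0 = 4 ≡ 0 (mod 2).
  s_2 = 1 + 1 + 1 + 0 + 0 + 1 + 1 + 0 = 5 ≡ 1 (mod 2).
  s_3 = 0 + 1 + 1 + 0 + 0 + 1 + 1 + 0 = 4 ≡ 0 (mod 2).
  s_4 = 0 + 1 + 1 + 0 + 1 + 1 + 1 + 0 = 5 ≡ 1 (mod 2).
s = (0, 1, 0, 1)^T — this equals column 5 of H (binary 0101), so error is at position 5.
Correct: flip bit 5 of r = 001111001010110 to get c = 001101001010110.


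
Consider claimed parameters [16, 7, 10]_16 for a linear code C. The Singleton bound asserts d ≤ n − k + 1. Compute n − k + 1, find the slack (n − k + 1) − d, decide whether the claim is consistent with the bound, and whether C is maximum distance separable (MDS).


Singleton RHS = n − k + 1 = 10, slack = 0, bound satisfied, MDS.

Singleton bound: d ≤ n − k + 1.
Here n = 16, k = 7, so n − k + 1 = 10.
Given d = 10, check d ≤ 10: YES.
Slack = (n − k + 1) − d = 0.
The code is MDS (slack = 0).
Description: the claimed parameters are [16, 7, 10]_16; such a code would be MDS (meets Singleton bound).


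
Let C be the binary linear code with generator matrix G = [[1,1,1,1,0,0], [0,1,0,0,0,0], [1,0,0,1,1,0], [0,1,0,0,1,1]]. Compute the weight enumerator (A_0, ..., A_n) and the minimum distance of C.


Weight distribution: A_0 = 1, A_1 = 1, A_2 = 3, A_3 = 6, A_4 = 3, A_5 = 1, A_6 = 1. Minimum distance d = 1.

Enumerate all 2^4 = 16 messages m ∈ F_2^4.
For each, compute codeword c = mG in F_2^6, then tally its weight.
  m = 0000 → c = 000000, weight = 0.
  m = 1000 → c = 111100, weight = 4.
  m = 0100 → c = 010000, weight = 1.
  m = 1100 → c = 101100, weight = 3.
  m = 0010 → c = 100110, weight = 3.
  m = 1010 → c = 011010, weight = 3.
  m = 0110 → c = 110110, weight = 4.
  m = 1110 → c = 001010, weight = 2.
  m = 0001 → c = 010011, weight = 3.
  m = 1001 → c = 101111, weight = 5.
  m = 0101 → c = 000011, weight = 2.
  m = 1101 → c = 111111, weight = 6.
  m = 0011 → c = 110101, weight = 4.
  m = 1011 → c = 001001, weight = 2.
  m = 0111 → c = 100101, weight = 3.
  m = 1111 → c = 011001, weight = 3.
Tally weights:
  weight 0: 1 codewords.
  weight 1: 1 codewords.
  weight 2: 3 codewords.
  weight 3: 6 codewords.
  weight 4: 3 codewords.
  weight 5: 1 codewords.
  weight 6: 1 codewords.
Minimum distance d = smallest w > 0 with A_w > 0 = 1.
Sanity: Σ A_w = 16 = 2^4 = 16 ✓.


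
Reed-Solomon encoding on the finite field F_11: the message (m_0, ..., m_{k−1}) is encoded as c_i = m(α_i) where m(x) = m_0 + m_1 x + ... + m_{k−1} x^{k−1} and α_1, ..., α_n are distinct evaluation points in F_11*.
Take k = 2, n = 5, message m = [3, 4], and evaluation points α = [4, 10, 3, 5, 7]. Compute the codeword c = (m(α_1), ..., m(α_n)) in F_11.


c = [8, 10, 4, 1, 9]

Message polynomial: m(x) = 3 + 4·x (mod 11).
For each evaluation point α_i, compute m(α_i) mod 11:
  α_1 = 4: Horner steps 4 → 8, so m(4) = 8.
  α_2 = 10: Horner steps 4 → 10, so m(10) = 10.
  α_3 = 3: Horner steps 4 → 4, so m(3) = 4.
  α_4 = 5: Horner steps 4 → 1, so m(5) = 1.
  α_5 = 7: Horner steps 4 → 9, so m(7) = 9.
Codeword c = [8, 10, 4, 1, 9] ∈ F_11^5.


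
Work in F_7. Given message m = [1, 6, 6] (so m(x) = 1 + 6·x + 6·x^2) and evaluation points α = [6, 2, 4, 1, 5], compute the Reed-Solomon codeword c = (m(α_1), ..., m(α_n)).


c = [1, 2, 2, 6, 6]

Message polynomial: m(x) = 1 + 6·x + 6·x^2 (mod 7).
For each evaluation point α_i, compute m(α_i) mod 7:
  α_1 = 6: Horner steps 6 → 0 → 1, so m(6) = 1.
  α_2 = 2: Horner steps 6 → 4 → 2, so m(2) = 2.
  α_3 = 4: Horner steps 6 → 2 → 2, so m(4) = 2.
  α_4 = 1: Horner steps 6 → 5 → 6, so m(1) = 6.
  α_5 = 5: Horner steps 6 → 1 → 6, so m(5) = 6.
Codeword c = [1, 2, 2, 6, 6] ∈ F_7^5.


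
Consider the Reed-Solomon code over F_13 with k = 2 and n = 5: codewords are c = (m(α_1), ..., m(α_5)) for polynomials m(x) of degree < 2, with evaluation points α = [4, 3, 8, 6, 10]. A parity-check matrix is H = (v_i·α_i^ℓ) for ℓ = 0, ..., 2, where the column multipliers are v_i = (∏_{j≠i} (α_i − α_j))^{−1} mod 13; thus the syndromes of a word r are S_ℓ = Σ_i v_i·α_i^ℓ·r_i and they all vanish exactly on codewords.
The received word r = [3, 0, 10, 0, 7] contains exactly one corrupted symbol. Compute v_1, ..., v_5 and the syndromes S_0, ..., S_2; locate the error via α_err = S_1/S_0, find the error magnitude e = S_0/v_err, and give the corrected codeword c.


S = (2, 6, 5), error at position 2, error magnitude e = 2, c = [3, 11, 10, 0, 7].

Step 1: column multipliers v_i = (∏_{j≠i}(α_i − α_j))^{−1} mod 13.
  i = 1 (α = 4): (4−3)(4−8)(4−6)(4−10) = 1·(−4)·(−2)·(−6) = −48 ≡ 4, so v_1 = 4^{−1} = 10 (mod 13).
  i = 2 (α = 3): (3−4)(3−8)(3−6)(3−10) = (−1)·(−5)·(−3)·(−7) = 105 ≡ 1, so v_2 = 1^{−1} = 1 (mod 13).
  i = 3 (α = 8): (8−4)(8−3)(8−6)(8−10) = 4·5·2·(−2) = −80 ≡ 11, so v_3 = 11^{−1} = 6 (mod 13).
  i = 4 (α = 6): (6−4)(6−3)(6−8)(6−10) = 2·3·(−2)·(−4) = 48 ≡ 9, so v_4 = 9^{−1} = 3 (mod 13).
  i = 5 (α = 10): (10−4)(10−3)(10−8)(10−6) = 6·7·2·4 = 336 ≡ 11, so v_5 = 11^{−1} = 6 (mod 13).
  v = [10, 1, 6, 3, 6].
Step 2: syndromes of r = [3, 0, 10, 0, 7] (all sums mod 13).
  S_0 = Σ v_i r_i = 10·3 + 1·0 + 6·10 + 3·0 + 6·7 = 132 ≡ 2.
  S_1 = Σ v_i α_i r_i = 10·4·3 + 1·3·0 + 6·8·10 + 3·6·0 + 6·10·7 = 1020 ≡ 6.
  α_i^2 mod 13 = [3, 9, 12, 10, 9].
  S_2 = Σ v_i α_i^2 r_i = 10·3·3 + 1·9·0 + 6·12·10 + 3·10·0 + 6·9·7 = 1188 ≡ 5.
  S = (2, 6, 5) ≠ 0, so r is not a codeword (an error is present).
Step 3: locate the error. For a single error e at position i, S_ℓ = v_i·e·α_i^ℓ, so α_err = S_1/S_0.
  S_0^{−1} = 2^{−1} = 7 (mod 13), so α_err = 6·7 = 42 ≡ 3 = α_2. Error position i = 2.
  Consistency check: S_2/S_1 = 5·11 = 55 ≡ 3 = α_err ✓ (single-error assumption holds).
Step 4: error magnitude e = S_0/v_2 = S_0·∏_{j≠2}(α_2 − α_j) = 2·1 = 2 ≡ 2 (mod 13).
Step 5: correct position 2: c_2 = r_2 − e = 0 − 2 ≡ 11 (mod 13). Hence c = [3, 11, 10, 0, 7].
  Check: interpolating c through the α_i gives m(x) = 9 + 5·x (degree < 2) with m(α_i) = c_i for every i, so c is indeed a codeword.


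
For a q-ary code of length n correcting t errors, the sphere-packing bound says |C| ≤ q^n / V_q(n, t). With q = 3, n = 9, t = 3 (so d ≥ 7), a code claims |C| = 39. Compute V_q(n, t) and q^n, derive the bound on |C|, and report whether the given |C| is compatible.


V_q(n, t) = 835, q^n = 19683, Hamming bound = 23, |C| = 39 > bound (violated).

Step 1: Compute V_q(n, t) = Σ_{j=0}^3 C(n, j) (q−1)^j.
  j = 0: C(9,0)·(2)^0 = 1·1 = 1.
  j = 1: C(9,1)·(2)^1 = 9·2 = 18.
  j = 2: C(9,2)·(2)^2 = 36·4 = 144.
  j = 3: C(9,3)·(2)^3 = 84·8 = 672.
  V_q(n, t) = 1 + 18 + 144 + 672 = 835.
Step 2: q^n = 3^9 = 19683.
Step 3: Hamming bound ⌊q^n / V_q(n,t)⌋ = ⌊19683/835⌋ = 23.
Step 4: Compare |C| = 39 to 23: violated.
The claimed |C| lies above the Hamming bound, so no 3-ary code of length 9 with d ≥ 7 can have 39 codewords.


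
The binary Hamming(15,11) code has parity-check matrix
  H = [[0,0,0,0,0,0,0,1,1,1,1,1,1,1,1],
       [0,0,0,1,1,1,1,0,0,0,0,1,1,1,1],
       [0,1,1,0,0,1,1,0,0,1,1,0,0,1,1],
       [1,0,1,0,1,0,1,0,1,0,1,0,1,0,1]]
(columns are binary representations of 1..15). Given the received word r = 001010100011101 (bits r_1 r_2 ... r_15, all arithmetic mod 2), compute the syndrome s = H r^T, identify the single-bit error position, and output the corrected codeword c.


s = (0, 1, 0, 0)^T, error position = 4, corrected codeword c = 001110100011101

Compute s = H r^T mod 2 one row at a time:
  s_1 = 0 + 0 + 0 + 1 + 1 + 1 + 0 + 1 = 4 ≡ 0 (mod 2).
  s_2 = 0 + 1 + 0 + 1 + 1 + 1 + 0 + 1 = 5 ≡ 1 (mod 2).
  s_3 = 0 + 1 + 0 + 1 + 0 + 1 + 0 + 1 = 4 ≡ 0 (mod 2).
  s_4 = 0 + 1 + 1 + 1 + 0 + 1 + 1 + 1 = 6 ≡ 0 (mod 2).
s = (0, 1, 0, 0)^T — this equals column 4 of H (binary 0100), so error is at position 4.
Correct: flip bit 4 of r = 001010100011101 to get c = 001110100011101.


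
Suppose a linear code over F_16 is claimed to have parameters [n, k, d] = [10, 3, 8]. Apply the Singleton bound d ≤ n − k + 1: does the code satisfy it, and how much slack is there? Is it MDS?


Singleton RHS = n − k + 1 = 8, slack = 0, bound satisfied, MDS.

Singleton bound: d ≤ n − k + 1.
Here n = 10, k = 3, so n − k + 1 = 8.
Given d = 8, check d ≤ 8: YES.
Slack = (n − k + 1) − d = 0.
The code is MDS (slack = 0).
Description: the claimed parameters are [10, 3, 8]_16; such a code would be MDS (meets Singleton bound).


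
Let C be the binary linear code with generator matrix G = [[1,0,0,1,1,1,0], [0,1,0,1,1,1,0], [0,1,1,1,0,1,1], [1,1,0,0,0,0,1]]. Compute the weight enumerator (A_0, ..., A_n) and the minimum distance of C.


Weight distribution: A_0 = 1, A_1 = 1, A_2 = 2, A_3 = 2, A_4 = 5, A_5 = 5. Minimum distance d = 1.

Enumerate all 2^4 = 16 messages m ∈ F_2^4.
For each, compute codeword c = mG in F_2^7, then tally its weight.
  m = 0000 → c = 0000000, weight = 0.
  m = 1000 → c = 1001110, weight = 4.
  m = 0100 → c = 0101110, weight = 4.
  m = 1100 → c = 1100000, weight = 2.
  m = 0010 → c = 0111011, weight = 5.
  m = 1010 → c = 1110101, weight = 5.
  m = 0110 → c = 0010101, weight = 3.
  m = 1110 → c = 1011011, weight = 5.
  m = 0001 → c = 1100001, weight = 3.
  m = 1001 → c = 0101111, weight = 5.
  m = 0101 → c = 1001111, weight = 5.
  m = 1101 → c = 0000001, weight = 1.
  m = 0011 → c = 1011010, weight = 4.
  m = 1011 → c = 0010100, weight = 2.
  m = 0111 → c = 1110100, weight = 4.
  m = 1111 → c = 0111010, weight = 4.
Tally weights:
  weight 0: 1 codewords.
  weight 1: 1 codewords.
  weight 2: 2 codewords.
  weight 3: 2 codewords.
  weight 4: 5 codewords.
  weight 5: 5 codewords.
Minimum distance d = smallest w > 0 with A_w > 0 = 1.
Sanity: Σ A_w = 16 = 2^4 = 16 ✓.
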